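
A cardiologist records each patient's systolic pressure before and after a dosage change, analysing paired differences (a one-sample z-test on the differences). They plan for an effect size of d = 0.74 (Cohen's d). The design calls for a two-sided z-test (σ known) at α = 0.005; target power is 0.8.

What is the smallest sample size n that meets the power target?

For power 0.8 need Φ(δ − z_{0.0025}) = 0.8, so δ = z_{0.0025} + z_{0.20} = 2.807 + 0.842 = 3.649.
(Ignoring the negligible lower-tail rejection probability gives the usual closed-form inversion.)
δ = d·√n ⇒ n = (δ/d)² = (3.649 / 0.74)² = 24.31.
Round up to the next whole unit.

n = 25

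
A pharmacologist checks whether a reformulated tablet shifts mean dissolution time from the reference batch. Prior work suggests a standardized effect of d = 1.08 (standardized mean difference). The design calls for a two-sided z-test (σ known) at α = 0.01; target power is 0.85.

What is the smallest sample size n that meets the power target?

n = 12

Set Φ(δ − 2.576) = 0.85; then δ − 2.576 = Φ⁻¹(0.85) = 1.036, giving δ = 3.612.
(Ignoring the negligible lower-tail rejection probability gives the usual closed-form inversion.)
δ = d·√n ⇒ n = (δ/d)² = (3.612 / 1.08)² = 11.19.
Round up to the next whole unit.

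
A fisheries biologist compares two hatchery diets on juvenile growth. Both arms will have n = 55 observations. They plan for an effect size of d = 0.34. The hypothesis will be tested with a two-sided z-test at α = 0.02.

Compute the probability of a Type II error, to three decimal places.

Noncentrality parameter: δ = d·√(n/2) = 0.34 × √(55/2) = 1.7830
Two-sided α = 0.02 → critical value z_{0.01} = 2.326.
Power = Φ(δ − 2.326) + Φ(−δ − 2.326) = Φ(-0.543) + Φ(-4.109) = 0.2934 + 0.0000 = 0.2935.
Type II error: β = 1 − power = 1 − 0.2935 = 0.7065.

β ≈ 0.707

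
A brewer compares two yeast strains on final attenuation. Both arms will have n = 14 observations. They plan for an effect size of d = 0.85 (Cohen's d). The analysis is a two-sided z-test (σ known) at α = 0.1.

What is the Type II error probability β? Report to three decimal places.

β ≈ 0.273

Noncentrality parameter: δ = d·√(n/2) = 0.85 × √(14/2) = 2.2489
Critical value for a two-sided test at α = 0.1: z_{α/2} = 1.645.
Power = Φ(δ − 1.645) + Φ(−δ − 1.645) = Φ(0.604) + Φ(-3.894) = 0.7271 + 0.0000 = 0.7271.
Type II error: β = 1 − power = 1 − 0.7271 = 0.2729.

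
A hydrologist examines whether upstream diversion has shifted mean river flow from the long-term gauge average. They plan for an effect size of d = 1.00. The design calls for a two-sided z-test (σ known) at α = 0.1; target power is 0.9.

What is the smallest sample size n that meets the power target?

n = 9

Set Φ(δ − 1.645) = 0.9; then δ − 1.645 = Φ⁻¹(0.9) = 1.282, giving δ = 2.926.
(For δ > 0 the lower-tail rejection region contributes negligibly to power, so the one-term inversion is standard.)
δ = d·√n ⇒ n = (δ/d)² = (2.926 / 1.00)² = 8.56.
Rounding up, n = 9.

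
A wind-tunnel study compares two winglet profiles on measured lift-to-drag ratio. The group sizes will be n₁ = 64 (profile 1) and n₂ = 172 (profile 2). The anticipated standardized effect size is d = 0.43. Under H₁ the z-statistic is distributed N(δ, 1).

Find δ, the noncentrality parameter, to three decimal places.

δ = d / √(1/n₁ + 1/n₂) = 0.43 / √(1/64 + 1/172) = 2.9367

δ ≈ 2.937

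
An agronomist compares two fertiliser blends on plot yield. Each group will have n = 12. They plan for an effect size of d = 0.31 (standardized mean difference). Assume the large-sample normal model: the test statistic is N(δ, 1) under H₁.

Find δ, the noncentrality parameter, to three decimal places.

δ ≈ 0.759

δ = d·√(n/2) = 0.31 × √(12/2) = 0.7593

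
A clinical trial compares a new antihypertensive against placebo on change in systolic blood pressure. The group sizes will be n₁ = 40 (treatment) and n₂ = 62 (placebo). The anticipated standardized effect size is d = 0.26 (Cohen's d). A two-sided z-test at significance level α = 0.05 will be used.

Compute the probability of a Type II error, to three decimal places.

Noncentrality parameter: δ = d / √(1/n₁ + 1/n₂) = 0.26 / √(1/40 + 1/62) = 1.2820
Critical value for a two-sided test at α = 0.05: z_{α/2} = 1.960.
Power = Φ(δ − 1.960) + Φ(−δ − 1.960) = Φ(-0.678) + Φ(-3.242) = 0.2489 + 0.0006 = 0.2495.
Type II error: β = 1 − power = 1 − 0.2495 = 0.7505.

β ≈ 0.750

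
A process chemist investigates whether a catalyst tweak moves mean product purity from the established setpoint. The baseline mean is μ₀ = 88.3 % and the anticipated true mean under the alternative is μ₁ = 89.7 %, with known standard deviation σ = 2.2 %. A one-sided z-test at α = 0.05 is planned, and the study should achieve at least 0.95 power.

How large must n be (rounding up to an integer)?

Standardized effect: d = |μ₁ − μ₀| / σ = |89.7 − 88.3| / 2.2 = 0.6364
Set Φ(δ − 1.645) = 0.95; then δ − 1.645 = Φ⁻¹(0.95) = 1.645, giving δ = 3.290.
δ = d·√n ⇒ n = (δ/d)² = (3.290 / 0.6364)² = 26.72.
Rounding up, n = 27.

n = 27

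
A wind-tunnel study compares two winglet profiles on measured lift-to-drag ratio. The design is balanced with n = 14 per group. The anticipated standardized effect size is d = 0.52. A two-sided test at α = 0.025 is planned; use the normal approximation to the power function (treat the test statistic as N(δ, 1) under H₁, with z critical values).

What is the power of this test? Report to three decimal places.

Power ≈ 0.194

Noncentrality parameter: δ = d·√(n/2) = 0.52 × √(14/2) = 1.3758
Critical value for a two-sided test at α = 0.025: z_{α/2} = 2.241.
Power = Φ(δ − 2.241) + Φ(−δ − 2.241) = Φ(-0.866) + Φ(-3.617) = 0.1934 + 0.0001 = 0.1935.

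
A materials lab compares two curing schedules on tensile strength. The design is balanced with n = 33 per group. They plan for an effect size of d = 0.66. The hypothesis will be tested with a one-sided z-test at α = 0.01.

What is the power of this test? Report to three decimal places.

Noncentrality parameter: δ = d·√(n/2) = 0.66 × √(33/2) = 2.6809
One-sided α = 0.01 → critical value z_{0.01} = 2.326.
Power = P(Z > 2.326 − δ) = Φ(0.355) = 0.6385.

Power ≈ 0.639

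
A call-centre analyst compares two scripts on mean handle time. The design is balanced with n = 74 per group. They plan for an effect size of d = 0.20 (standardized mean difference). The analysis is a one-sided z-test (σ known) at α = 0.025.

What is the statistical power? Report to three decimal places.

Noncentrality parameter: λ = d·√(n/2) = 0.20 × √(74/2) = 1.2166
Critical value for a one-sided test at α = 0.025: z_α = 1.960.
Power = Φ(λ − 1.960) = Φ(-0.743) = 0.2286.

Power ≈ 0.229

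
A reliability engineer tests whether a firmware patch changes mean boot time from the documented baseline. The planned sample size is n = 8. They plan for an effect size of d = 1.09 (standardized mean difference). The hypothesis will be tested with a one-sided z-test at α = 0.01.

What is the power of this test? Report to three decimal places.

Power ≈ 0.775

Noncentrality parameter: δ = d·√n = 1.09 × √8 = 3.0830
Critical value for a one-sided test at α = 0.01: z_α = 2.326.
Power = P(Z > 2.326 − δ) = Φ(0.757) = 0.7754.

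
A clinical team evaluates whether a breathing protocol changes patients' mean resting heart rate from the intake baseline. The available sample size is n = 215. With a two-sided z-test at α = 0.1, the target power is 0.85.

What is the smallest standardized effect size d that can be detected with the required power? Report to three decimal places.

Need Φ(δ − 1.645) = 0.85, so δ = 1.645 + 1.036 = 2.681.
(Lower-tail contribution to power is negligible for δ > 0.)
δ = d·√n ⇒ d = δ/√n = 2.681/√215 = 0.1829.

d ≈ 0.183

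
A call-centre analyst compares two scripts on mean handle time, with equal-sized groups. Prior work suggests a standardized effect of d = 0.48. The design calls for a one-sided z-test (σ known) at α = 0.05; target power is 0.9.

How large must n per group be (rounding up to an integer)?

n = 75 per group

Set Φ(δ − 1.645) = 0.9; then δ − 1.645 = Φ⁻¹(0.9) = 1.282, giving δ = 2.926.
δ = d·√(n/2) ⇒ n = 2(δ/d)² = 2 × (2.926 / 0.48)² = 74.34.
Round up to the next whole unit.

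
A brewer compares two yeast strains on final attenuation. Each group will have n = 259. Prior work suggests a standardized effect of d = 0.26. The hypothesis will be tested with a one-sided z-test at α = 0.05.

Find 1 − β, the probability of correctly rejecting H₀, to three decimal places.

Power ≈ 0.906

Noncentrality parameter: δ = d·√(n/2) = 0.26 × √(259/2) = 2.9587
One-sided α = 0.05 → critical value z_{0.05} = 1.645.
Power = Φ(δ − 1.645) = Φ(1.314) = 0.9056.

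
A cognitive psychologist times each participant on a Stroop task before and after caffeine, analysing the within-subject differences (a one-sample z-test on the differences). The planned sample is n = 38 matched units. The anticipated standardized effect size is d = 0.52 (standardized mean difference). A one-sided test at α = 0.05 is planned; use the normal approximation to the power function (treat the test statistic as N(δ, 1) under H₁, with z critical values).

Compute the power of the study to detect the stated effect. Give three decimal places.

Power ≈ 0.941

Noncentrality parameter: δ = d·√n = 0.52 × √38 = 3.2055
Critical value for a one-sided test at α = 0.05: z_α = 1.645.
Power = Φ(δ − 1.645) = Φ(1.561) = 0.9407.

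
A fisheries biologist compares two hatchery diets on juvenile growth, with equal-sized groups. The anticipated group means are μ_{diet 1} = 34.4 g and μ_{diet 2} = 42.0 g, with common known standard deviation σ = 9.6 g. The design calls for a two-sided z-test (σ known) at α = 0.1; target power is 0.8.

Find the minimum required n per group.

n = 20 per group

Standardized effect: d = |μ_{diet 1} − μ_{diet 2}| / σ = |34.4 − 42.0| / 9.6 = 0.7917
For power 0.8 need Φ(δ − z_{0.05}) = 0.8, so δ = z_{0.05} + z_{0.20} = 1.645 + 0.842 = 2.486.
(Ignoring the negligible lower-tail rejection probability gives the usual closed-form inversion.)
δ = d·√(n/2) ⇒ n = 2(δ/d)² = 2 × (2.486 / 0.7917)² = 19.73.
Rounding up, n = 20 per group.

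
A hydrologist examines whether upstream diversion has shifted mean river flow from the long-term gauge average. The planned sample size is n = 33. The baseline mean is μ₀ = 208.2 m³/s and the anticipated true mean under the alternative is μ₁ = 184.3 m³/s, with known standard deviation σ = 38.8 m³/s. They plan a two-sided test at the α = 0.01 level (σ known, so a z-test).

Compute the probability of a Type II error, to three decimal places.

β ≈ 0.168

Standardized effect: d = |μ₁ − μ₀| / σ = |184.3 − 208.2| / 38.8 = 0.6160
Noncentrality parameter: δ = d·√n = 0.6160 × √33 = 3.5385
Critical value for a two-sided test at α = 0.01: z_{α/2} = 2.576.
Power = Φ(δ − 2.576) + Φ(−δ − 2.576) = Φ(0.963) + Φ(-6.114) = 0.8322 + 0.0000 = 0.8322.
Type II error: β = 1 − power = 1 − 0.8322 = 0.1678.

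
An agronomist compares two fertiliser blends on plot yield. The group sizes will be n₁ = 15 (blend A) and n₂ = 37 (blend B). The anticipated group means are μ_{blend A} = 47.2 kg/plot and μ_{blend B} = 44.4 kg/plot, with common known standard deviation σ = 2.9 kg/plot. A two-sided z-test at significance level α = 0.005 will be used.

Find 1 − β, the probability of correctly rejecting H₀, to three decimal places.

Power ≈ 0.636

Standardized effect: d = |μ_{blend A} − μ_{blend B}| / σ = |47.2 − 44.4| / 2.9 = 0.9655
Noncentrality parameter: δ = d / √(1/n₁ + 1/n₂) = 0.9655 / √(1/15 + 1/37) = 3.1543
Two-sided α = 0.005 → critical value z_{0.0025} = 2.807.
Power = Φ(δ − 2.807) + Φ(−δ − 2.807) = Φ(0.347) + Φ(-5.961) = 0.6358 + 0.0000 = 0.6358.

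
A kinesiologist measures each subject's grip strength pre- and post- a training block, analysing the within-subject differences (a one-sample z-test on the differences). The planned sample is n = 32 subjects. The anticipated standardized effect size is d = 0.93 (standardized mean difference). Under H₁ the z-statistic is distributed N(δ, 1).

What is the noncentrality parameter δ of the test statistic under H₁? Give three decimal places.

δ ≈ 5.261

The noncentrality parameter scales effect size by the design's sample-size factor: δ = d·√n = 0.93 × √32 = 5.2609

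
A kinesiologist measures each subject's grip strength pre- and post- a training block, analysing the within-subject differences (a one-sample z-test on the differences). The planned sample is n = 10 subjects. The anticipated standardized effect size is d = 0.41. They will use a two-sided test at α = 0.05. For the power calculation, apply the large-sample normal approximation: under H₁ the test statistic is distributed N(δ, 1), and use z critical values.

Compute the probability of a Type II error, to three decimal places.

β ≈ 0.746

Noncentrality parameter: λ = d·√n = 0.41 × √10 = 1.2965
Two-sided α = 0.05 → critical value z_{0.025} = 1.960.
Power = Φ(λ − 1.960) + Φ(−λ − 1.960) = Φ(-0.663) + Φ(-3.256) = 0.2535 + 0.0006 = 0.2541.
Type II error: β = 1 − power = 1 − 0.2541 = 0.7459.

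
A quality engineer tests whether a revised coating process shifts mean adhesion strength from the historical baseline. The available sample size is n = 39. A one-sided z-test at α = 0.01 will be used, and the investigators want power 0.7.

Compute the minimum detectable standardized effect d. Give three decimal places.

Need Φ(δ − 2.326) = 0.7, so δ = 2.326 + 0.524 = 2.851.
δ = d·√n ⇒ d = δ/√n = 2.851/√39 = 0.4565.

d ≈ 0.456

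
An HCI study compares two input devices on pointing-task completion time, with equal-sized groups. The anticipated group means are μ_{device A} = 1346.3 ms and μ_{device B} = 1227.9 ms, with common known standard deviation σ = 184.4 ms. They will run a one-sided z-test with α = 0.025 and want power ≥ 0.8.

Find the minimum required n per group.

n = 39 per group

Standardized effect: d = |μ_{device A} − μ_{device B}| / σ = |1346.3 − 1227.9| / 184.4 = 0.6421
For power 0.8 need Φ(δ − z_{0.025}) = 0.8, so δ = z_{0.025} + z_{0.20} = 1.960 + 0.842 = 2.802.
δ = d·√(n/2) ⇒ n = 2(δ/d)² = 2 × (2.802 / 0.6421)² = 38.08.
Round up to the next whole unit.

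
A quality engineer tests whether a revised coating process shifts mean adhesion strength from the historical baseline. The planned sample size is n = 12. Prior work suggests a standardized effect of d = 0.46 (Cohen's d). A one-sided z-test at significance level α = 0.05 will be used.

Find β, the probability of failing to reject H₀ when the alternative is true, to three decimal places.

Noncentrality parameter: δ = d·√n = 0.46 × √12 = 1.5935
One-sided α = 0.05 → critical value z_{0.05} = 1.645.
Power = Φ(δ − 1.645) = Φ(-0.051) = 0.4795.
Type II error: β = 1 − power = 1 − 0.4795 = 0.5205.

β ≈ 0.520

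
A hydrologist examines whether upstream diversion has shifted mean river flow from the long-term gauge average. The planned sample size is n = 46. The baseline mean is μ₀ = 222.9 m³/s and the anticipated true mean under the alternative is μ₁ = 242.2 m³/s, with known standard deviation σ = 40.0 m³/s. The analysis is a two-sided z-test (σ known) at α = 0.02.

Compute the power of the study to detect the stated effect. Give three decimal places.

Power ≈ 0.828

Standardized effect: d = |μ₁ − μ₀| / σ = |242.2 − 222.9| / 40.0 = 0.4825
Noncentrality parameter: δ = d·√n = 0.4825 × √46 = 3.2725
Critical value for a two-sided test at α = 0.02: z_{α/2} = 2.326.
Power = Φ(δ − 2.326) + Φ(−δ − 2.326) = Φ(0.946) + Φ(-5.599) = 0.8280 + 0.0000 = 0.8280.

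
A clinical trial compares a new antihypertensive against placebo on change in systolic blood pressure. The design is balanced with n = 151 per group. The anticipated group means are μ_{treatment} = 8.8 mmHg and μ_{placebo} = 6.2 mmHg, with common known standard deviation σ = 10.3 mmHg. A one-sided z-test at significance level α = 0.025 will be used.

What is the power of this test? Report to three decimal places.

Power ≈ 0.592

Standardized effect: d = |μ_{treatment} − μ_{placebo}| / σ = |8.8 − 6.2| / 10.3 = 0.2524
Noncentrality parameter: δ = d·√(n/2) = 0.2524 × √(151/2) = 2.1934
Critical value for a one-sided test at α = 0.025: z_α = 1.960.
Power = P(Z > 1.960 − δ) = Φ(0.233) = 0.5923.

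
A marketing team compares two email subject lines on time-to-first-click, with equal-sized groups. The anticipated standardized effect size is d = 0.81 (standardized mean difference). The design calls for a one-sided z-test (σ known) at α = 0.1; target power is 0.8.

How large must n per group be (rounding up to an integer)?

For power 0.8 need Φ(δ − z_{0.1}) = 0.8, so δ = z_{0.1} + z_{0.20} = 1.282 + 0.842 = 2.123.
δ = d·√(n/2) ⇒ n = 2(δ/d)² = 2 × (2.123 / 0.81)² = 13.74.
Round up to the next whole unit.

n = 14 per group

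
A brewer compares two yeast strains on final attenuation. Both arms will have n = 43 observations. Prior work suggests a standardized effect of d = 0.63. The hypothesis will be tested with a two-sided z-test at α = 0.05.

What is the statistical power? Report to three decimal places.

Noncentrality parameter: δ = d·√(n/2) = 0.63 × √(43/2) = 2.9212
Critical value for a two-sided test at α = 0.05: z_{α/2} = 1.960.
Power = Φ(δ − 1.960) + Φ(−δ − 1.960) = Φ(0.961) + Φ(-4.881) = 0.8318 + 0.0000 = 0.8318.

Power ≈ 0.832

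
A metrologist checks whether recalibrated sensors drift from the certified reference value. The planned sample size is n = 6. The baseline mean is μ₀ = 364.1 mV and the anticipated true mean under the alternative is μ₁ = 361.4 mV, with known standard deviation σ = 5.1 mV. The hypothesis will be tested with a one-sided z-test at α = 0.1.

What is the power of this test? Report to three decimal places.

Standardized effect: d = |μ₁ − μ₀| / σ = |361.4 − 364.1| / 5.1 = 0.5294
Noncentrality parameter: δ = d·√n = 0.5294 × √6 = 1.2968
Critical value for a one-sided test at α = 0.1: z_α = 1.282.
Power = P(Z > 1.282 − δ) = Φ(0.015) = 0.5061.

Power ≈ 0.506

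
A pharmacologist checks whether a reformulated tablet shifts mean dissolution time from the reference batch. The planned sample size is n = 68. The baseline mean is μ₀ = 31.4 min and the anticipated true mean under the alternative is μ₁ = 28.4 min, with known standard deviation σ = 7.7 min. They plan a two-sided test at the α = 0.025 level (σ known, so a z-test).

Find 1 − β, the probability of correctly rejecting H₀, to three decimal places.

Standardized effect: d = |μ₁ − μ₀| / σ = |28.4 − 31.4| / 7.7 = 0.3896
Noncentrality parameter: δ = d·√n = 0.3896 × √68 = 3.2128
Two-sided α = 0.025 → critical value z_{0.0125} = 2.241.
Power = Φ(δ − 2.241) + Φ(−δ − 2.241) = Φ(0.971) + Φ(-5.454) = 0.8343 + 0.0000 = 0.8343.

Power ≈ 0.834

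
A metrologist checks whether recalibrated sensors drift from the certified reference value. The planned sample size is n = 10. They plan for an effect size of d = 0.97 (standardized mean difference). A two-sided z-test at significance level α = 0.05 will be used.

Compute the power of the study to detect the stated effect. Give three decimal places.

Power ≈ 0.866

Noncentrality parameter: λ = d·√n = 0.97 × √10 = 3.0674
Two-sided α = 0.05 → critical value z_{0.025} = 1.960.
Power = Φ(λ − 1.960) + Φ(−λ − 1.960) = Φ(1.107) + Φ(-5.027) = 0.8659 + 0.0000 = 0.8659.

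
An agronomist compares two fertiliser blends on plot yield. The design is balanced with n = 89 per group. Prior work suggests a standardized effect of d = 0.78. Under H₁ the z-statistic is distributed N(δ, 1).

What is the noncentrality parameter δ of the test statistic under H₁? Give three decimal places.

The noncentrality parameter scales effect size by the design's sample-size factor: δ = d·√(n/2) = 0.78 × √(89/2) = 5.2032

δ ≈ 5.203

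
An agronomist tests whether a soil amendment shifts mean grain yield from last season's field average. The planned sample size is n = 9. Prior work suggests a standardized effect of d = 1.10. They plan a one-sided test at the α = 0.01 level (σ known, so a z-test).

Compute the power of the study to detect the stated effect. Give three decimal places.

Noncentrality parameter: δ = d·√n = 1.10 × √9 = 3.3000
Critical value for a one-sided test at α = 0.01: z_α = 2.326.
Power = P(Z > 2.326 − δ) = Φ(0.974) = 0.8349.

Power ≈ 0.835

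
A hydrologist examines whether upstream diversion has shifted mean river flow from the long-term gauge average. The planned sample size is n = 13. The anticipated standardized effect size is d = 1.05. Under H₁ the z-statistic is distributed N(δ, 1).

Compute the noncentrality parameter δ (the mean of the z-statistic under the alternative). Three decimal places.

δ = d·√n = 1.05 × √13 = 3.7858

δ ≈ 3.786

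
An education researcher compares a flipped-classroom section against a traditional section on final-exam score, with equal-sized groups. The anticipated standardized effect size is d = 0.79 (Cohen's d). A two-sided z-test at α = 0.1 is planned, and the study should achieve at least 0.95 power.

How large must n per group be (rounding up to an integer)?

n = 35 per group

For power 0.95 need Φ(δ − z_{0.05}) = 0.95, so δ = z_{0.05} + z_{0.05} = 1.645 + 1.645 = 3.290.
(For δ > 0 the lower-tail rejection region contributes negligibly to power, so the one-term inversion is standard.)
δ = d·√(n/2) ⇒ n = 2(δ/d)² = 2 × (3.290 / 0.79)² = 34.68.
Round up to the next whole unit.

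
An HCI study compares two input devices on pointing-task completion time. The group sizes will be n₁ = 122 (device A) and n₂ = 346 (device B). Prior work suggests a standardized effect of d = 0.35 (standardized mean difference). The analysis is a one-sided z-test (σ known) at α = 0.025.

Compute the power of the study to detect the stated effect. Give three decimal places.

Noncentrality parameter: λ = d / √(1/n₁ + 1/n₂) = 0.35 / √(1/122 + 1/346) = 3.3240
One-sided α = 0.025 → critical value z_{0.025} = 1.960.
Power = P(Z > 1.960 − λ) = Φ(1.364) = 0.9137.

Power ≈ 0.914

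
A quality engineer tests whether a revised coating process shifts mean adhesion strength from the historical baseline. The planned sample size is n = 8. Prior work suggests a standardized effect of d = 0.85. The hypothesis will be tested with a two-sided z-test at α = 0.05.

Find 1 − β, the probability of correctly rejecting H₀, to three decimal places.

Power ≈ 0.672

Noncentrality parameter: δ = d·√n = 0.85 × √8 = 2.4042
Critical value for a two-sided test at α = 0.05: z_{α/2} = 1.960.
Power = Φ(δ − 1.960) + Φ(−δ − 1.960) = Φ(0.444) + Φ(-4.364) = 0.6716 + 0.0000 = 0.6716.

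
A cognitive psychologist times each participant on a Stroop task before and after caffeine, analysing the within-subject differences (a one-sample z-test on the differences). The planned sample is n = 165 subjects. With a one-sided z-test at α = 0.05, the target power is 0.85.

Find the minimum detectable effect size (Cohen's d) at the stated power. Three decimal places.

d ≈ 0.209

Need Φ(δ − 1.645) = 0.85, so δ = 1.645 + 1.036 = 2.681.
δ = d·√n ⇒ d = δ/√n = 2.681/√165 = 0.2087.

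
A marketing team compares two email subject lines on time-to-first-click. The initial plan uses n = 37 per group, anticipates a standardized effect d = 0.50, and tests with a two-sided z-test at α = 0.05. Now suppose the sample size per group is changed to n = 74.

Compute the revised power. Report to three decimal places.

Power ≈ 0.860

With n = 74 per group: δ = d·√(n/2) = 0.50 × √(74/2) = 3.0414. Critical value z_{0.025} = 1.960.
Revised power = Φ(δ − 1.960) + Φ(−δ − 1.960) = Φ(1.081) + Φ(-5.001) = 0.8602 + 0.0000 = 0.8602.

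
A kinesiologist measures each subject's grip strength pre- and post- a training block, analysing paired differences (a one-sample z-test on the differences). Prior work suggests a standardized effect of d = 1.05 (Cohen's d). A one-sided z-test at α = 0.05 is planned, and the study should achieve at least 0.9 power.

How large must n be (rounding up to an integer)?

Set Φ(δ − 1.645) = 0.9; then δ − 1.645 = Φ⁻¹(0.9) = 1.282, giving δ = 2.926.
δ = d·√n ⇒ n = (δ/d)² = (2.926 / 1.05)² = 7.77.
Rounding up, n = 8.

n = 8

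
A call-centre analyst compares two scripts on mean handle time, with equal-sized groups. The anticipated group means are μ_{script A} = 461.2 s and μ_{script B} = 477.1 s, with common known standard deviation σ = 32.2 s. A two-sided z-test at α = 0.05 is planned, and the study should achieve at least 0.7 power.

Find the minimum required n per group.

n = 51 per group

Standardized effect: d = |μ_{script A} − μ_{script B}| / σ = |461.2 − 477.1| / 32.2 = 0.4938
Set Φ(δ − 1.960) = 0.7; then δ − 1.960 = Φ⁻¹(0.7) = 0.524, giving δ = 2.484.
(For δ > 0 the lower-tail rejection region contributes negligibly to power, so the one-term inversion is standard.)
δ = d·√(n/2) ⇒ n = 2(δ/d)² = 2 × (2.484 / 0.4938)² = 50.63.
Round up to the next whole unit.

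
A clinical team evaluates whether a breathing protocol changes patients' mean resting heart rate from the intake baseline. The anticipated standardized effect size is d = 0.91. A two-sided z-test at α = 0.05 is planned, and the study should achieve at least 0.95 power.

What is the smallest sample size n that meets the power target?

n = 16

Set Φ(δ − 1.960) = 0.95; then δ − 1.960 = Φ⁻¹(0.95) = 1.645, giving δ = 3.605.
(For δ > 0 the lower-tail rejection region contributes negligibly to power, so the one-term inversion is standard.)
δ = d·√n ⇒ n = (δ/d)² = (3.605 / 0.91)² = 15.69.
Rounding up, n = 16.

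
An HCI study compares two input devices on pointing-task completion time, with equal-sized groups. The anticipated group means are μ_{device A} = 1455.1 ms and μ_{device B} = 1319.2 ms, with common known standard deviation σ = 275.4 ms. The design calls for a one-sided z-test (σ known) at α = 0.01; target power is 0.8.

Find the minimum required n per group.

Standardized effect: d = |μ_{device A} − μ_{device B}| / σ = |1455.1 − 1319.2| / 275.4 = 0.4935
For power 0.8 need Φ(δ − z_{0.01}) = 0.8, so δ = z_{0.01} + z_{0.20} = 2.326 + 0.842 = 3.168.
δ = d·√(n/2) ⇒ n = 2(δ/d)² = 2 × (3.168 / 0.4935)² = 82.43.
Round up to the next whole unit.

n = 83 per group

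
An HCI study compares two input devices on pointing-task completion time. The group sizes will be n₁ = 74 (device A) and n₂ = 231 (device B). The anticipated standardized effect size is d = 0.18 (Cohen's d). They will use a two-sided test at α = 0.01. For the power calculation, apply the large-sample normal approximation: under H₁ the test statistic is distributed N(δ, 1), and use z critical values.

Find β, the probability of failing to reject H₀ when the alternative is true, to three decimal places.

Noncentrality parameter: δ = d / √(1/n₁ + 1/n₂) = 0.18 / √(1/74 + 1/231) = 1.3475
Two-sided α = 0.01 → critical value z_{0.005} = 2.576.
Power = Φ(δ − 2.576) + Φ(−δ − 2.576) = Φ(-1.228) + Φ(-3.923) = 0.1097 + 0.0000 = 0.1097.
Type II error: β = 1 − power = 1 − 0.1097 = 0.8903.

β ≈ 0.890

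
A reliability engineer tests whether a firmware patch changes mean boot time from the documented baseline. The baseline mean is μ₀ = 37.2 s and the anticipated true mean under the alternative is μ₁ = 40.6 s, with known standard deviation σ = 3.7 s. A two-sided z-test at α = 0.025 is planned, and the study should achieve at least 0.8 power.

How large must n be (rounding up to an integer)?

n = 12

Standardized effect: d = |μ₁ − μ₀| / σ = |40.6 − 37.2| / 3.7 = 0.9189
For power 0.8 need Φ(δ − z_{0.0125}) = 0.8, so δ = z_{0.0125} + z_{0.20} = 2.241 + 0.842 = 3.083.
(The Φ(−δ − z_{α/2}) term is vanishingly small for δ > 0 and is dropped in the standard sample-size formula.)
δ = d·√n ⇒ n = (δ/d)² = (3.083 / 0.9189)² = 11.26.
Round up to the next whole unit.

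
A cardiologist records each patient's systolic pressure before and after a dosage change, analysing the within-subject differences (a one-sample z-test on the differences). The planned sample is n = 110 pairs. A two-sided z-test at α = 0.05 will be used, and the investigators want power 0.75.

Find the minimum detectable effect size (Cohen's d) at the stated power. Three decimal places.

d ≈ 0.251

Required noncentrality: δ = z_{0.025} + z_{0.25} = 1.960 + 0.674 = 2.634.
(The second rejection-region term Φ(−δ − z_{α/2}) is negligible and dropped.)
δ = d·√n ⇒ d = δ/√n = 2.634/√110 = 0.2512.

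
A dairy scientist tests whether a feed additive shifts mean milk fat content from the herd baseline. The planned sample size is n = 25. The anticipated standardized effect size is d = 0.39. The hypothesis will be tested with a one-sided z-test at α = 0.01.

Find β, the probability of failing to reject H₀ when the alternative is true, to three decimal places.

Noncentrality parameter: δ = d·√n = 0.39 × √25 = 1.9500
One-sided α = 0.01 → critical value z_{0.01} = 2.326.
Power = Φ(δ − 2.326) = Φ(-0.376) = 0.3533.
Type II error: β = 1 − power = 1 − 0.3533 = 0.6467.

β ≈ 0.647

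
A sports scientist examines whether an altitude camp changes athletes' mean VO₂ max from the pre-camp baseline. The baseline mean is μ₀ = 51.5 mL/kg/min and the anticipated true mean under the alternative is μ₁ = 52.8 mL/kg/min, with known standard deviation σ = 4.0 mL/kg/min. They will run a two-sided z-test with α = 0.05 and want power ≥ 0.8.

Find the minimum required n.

n = 75

Standardized effect: d = |μ₁ − μ₀| / σ = |52.8 − 51.5| / 4.0 = 0.3250
Set Φ(δ − 1.960) = 0.8; then δ − 1.960 = Φ⁻¹(0.8) = 0.842, giving δ = 2.802.
(Ignoring the negligible lower-tail rejection probability gives the usual closed-form inversion.)
δ = d·√n ⇒ n = (δ/d)² = (2.802 / 0.3250)² = 74.31.
Round up to the next whole unit.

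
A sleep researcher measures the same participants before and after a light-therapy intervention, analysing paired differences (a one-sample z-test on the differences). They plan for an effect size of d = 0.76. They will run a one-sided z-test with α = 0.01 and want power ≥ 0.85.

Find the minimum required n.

n = 20

For power 0.85 need Φ(δ − z_{0.01}) = 0.85, so δ = z_{0.01} + z_{0.15} = 2.326 + 1.036 = 3.363.
δ = d·√n ⇒ n = (δ/d)² = (3.363 / 0.76)² = 19.58.
Rounding up, n = 20.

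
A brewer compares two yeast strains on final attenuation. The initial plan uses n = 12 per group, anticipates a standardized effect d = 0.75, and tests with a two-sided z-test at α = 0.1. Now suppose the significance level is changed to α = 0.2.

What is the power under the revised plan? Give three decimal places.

Power ≈ 0.712

δ = d·√(n/2) = 0.75 × √(12/2) = 1.8371 (unchanged). New critical value: z_{0.1} = 1.282.
Revised power = Φ(δ − 1.282) + Φ(−δ − 1.282) = Φ(0.556) + Φ(-3.119) = 0.7107 + 0.0009 = 0.7117.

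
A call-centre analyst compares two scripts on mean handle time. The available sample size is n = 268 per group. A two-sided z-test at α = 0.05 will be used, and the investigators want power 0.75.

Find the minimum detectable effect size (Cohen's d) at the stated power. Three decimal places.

Required noncentrality: δ = z_{0.025} + z_{0.25} = 1.960 + 0.674 = 2.634.
(Lower-tail contribution to power is negligible for δ > 0.)
δ = d·√(n/2) ⇒ d = δ/√(n/2) = 2.634/√(268/2) = 0.2276.

d ≈ 0.228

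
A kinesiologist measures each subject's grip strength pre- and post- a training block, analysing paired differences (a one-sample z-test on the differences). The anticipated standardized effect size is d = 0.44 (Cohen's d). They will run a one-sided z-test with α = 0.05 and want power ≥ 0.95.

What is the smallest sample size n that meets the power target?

n = 56

For power 0.95 need Φ(δ − z_{0.05}) = 0.95, so δ = z_{0.05} + z_{0.05} = 1.645 + 1.645 = 3.290.
δ = d·√n ⇒ n = (δ/d)² = (3.290 / 0.44)² = 55.90.
Round up to the next whole unit.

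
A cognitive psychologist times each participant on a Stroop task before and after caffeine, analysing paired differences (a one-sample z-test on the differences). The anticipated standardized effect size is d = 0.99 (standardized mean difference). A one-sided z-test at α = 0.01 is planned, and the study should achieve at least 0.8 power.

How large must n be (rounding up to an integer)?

n = 11

Set Φ(δ − 2.326) = 0.8; then δ − 2.326 = Φ⁻¹(0.8) = 0.842, giving δ = 3.168.
δ = d·√n ⇒ n = (δ/d)² = (3.168 / 0.99)² = 10.24.
Round up to the next whole unit.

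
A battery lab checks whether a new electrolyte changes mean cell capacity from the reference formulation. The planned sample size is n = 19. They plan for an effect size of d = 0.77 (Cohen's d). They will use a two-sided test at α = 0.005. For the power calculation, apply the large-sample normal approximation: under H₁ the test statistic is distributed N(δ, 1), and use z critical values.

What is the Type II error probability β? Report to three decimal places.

Noncentrality parameter: δ = d·√n = 0.77 × √19 = 3.3564
Critical value for a two-sided test at α = 0.005: z_{α/2} = 2.807.
Power = Φ(δ − 2.807) + Φ(−δ − 2.807) = Φ(0.549) + Φ(-6.163) = 0.7086 + 0.0000 = 0.7086.
Type II error: β = 1 − power = 1 − 0.7086 = 0.2914.

β ≈ 0.291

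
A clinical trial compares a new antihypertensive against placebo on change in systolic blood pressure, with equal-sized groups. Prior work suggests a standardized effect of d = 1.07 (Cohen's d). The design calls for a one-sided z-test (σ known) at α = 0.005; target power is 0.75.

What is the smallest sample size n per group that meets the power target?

n = 19 per group

For power 0.75 need Φ(δ − z_{0.005}) = 0.75, so δ = z_{0.005} + z_{0.25} = 2.576 + 0.674 = 3.250.
δ = d·√(n/2) ⇒ n = 2(δ/d)² = 2 × (3.250 / 1.07)² = 18.46.
Rounding up, n = 19 per group.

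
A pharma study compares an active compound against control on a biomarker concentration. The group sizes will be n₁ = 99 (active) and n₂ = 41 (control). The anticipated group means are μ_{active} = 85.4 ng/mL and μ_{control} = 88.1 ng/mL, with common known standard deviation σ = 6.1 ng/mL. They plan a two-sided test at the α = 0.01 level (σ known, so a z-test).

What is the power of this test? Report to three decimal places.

Standardized effect: d = |μ_{active} − μ_{control}| / σ = |85.4 − 88.1| / 6.1 = 0.4426
Noncentrality parameter: δ = d / √(1/n₁ + 1/n₂) = 0.4426 / √(1/99 + 1/41) = 2.3833
Two-sided α = 0.01 → critical value z_{0.005} = 2.576.
Power = Φ(δ − 2.576) + Φ(−δ − 2.576) = Φ(-0.193) + Φ(-4.959) = 0.4237 + 0.0000 = 0.4237.

Power ≈ 0.424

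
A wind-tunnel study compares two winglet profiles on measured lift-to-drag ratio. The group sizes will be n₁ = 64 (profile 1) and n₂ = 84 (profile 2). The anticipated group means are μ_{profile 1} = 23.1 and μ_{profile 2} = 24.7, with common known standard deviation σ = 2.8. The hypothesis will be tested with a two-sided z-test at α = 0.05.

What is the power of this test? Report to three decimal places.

Standardized effect: d = |μ_{profile 1} − μ_{profile 2}| / σ = |23.1 − 24.7| / 2.8 = 0.5714
Noncentrality parameter: δ = d / √(1/n₁ + 1/n₂) = 0.5714 / √(1/64 + 1/84) = 3.4440
Two-sided α = 0.05 → critical value z_{0.025} = 1.960.
Power = Φ(δ − 1.960) + Φ(−δ − 1.960) = Φ(1.484) + Φ(-5.404) = 0.9311 + 0.0000 = 0.9311.

Power ≈ 0.931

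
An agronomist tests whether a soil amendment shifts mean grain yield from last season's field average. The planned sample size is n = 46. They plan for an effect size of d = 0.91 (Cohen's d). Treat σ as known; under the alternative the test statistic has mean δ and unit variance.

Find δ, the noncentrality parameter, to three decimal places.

The noncentrality parameter scales effect size by the design's sample-size factor: δ = d·√n = 0.91 × √46 = 6.1719

δ ≈ 6.172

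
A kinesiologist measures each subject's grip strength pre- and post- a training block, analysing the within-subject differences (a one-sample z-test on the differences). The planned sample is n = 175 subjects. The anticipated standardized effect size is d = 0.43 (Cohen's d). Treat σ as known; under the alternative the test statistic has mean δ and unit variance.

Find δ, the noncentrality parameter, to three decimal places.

The noncentrality parameter scales effect size by the design's sample-size factor: δ = d·√n = 0.43 × √175 = 5.6884

δ ≈ 5.688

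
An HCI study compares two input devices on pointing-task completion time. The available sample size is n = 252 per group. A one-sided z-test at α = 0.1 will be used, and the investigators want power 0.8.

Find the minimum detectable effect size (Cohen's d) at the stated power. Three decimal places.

d ≈ 0.189

Need Φ(δ − 1.282) = 0.8, so δ = 1.282 + 0.842 = 2.123.
δ = d·√(n/2) ⇒ d = δ/√(n/2) = 2.123/√(252/2) = 0.1891.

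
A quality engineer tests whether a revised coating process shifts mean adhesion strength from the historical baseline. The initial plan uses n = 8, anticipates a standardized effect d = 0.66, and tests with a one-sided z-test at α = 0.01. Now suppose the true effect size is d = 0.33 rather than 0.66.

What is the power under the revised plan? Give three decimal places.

With d = 0.33: δ = d·√n = 0.33 × √8 = 0.9334. Critical value z_{0.01} = 2.326.
Revised power = P(Z > 2.326 − δ) = Φ(-1.393) = 0.0818.

Power ≈ 0.082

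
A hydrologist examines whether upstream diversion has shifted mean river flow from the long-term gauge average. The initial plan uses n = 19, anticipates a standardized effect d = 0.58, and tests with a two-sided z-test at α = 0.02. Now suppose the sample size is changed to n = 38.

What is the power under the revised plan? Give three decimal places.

Power ≈ 0.894

With n = 38: δ = d·√n = 0.58 × √38 = 3.5754. Critical value z_{0.01} = 2.326.
Revised power = Φ(δ − 2.326) + Φ(−δ − 2.326) = Φ(1.249) + Φ(-5.902) = 0.8942 + 0.0000 = 0.8942.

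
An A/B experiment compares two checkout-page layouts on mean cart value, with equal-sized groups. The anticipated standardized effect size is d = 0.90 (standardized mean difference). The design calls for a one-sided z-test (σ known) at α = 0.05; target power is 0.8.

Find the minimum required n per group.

n = 16 per group

Set Φ(δ − 1.645) = 0.8; then δ − 1.645 = Φ⁻¹(0.8) = 0.842, giving δ = 2.486.
δ = d·√(n/2) ⇒ n = 2(δ/d)² = 2 × (2.486 / 0.90)² = 15.27.
Round up to the next whole unit.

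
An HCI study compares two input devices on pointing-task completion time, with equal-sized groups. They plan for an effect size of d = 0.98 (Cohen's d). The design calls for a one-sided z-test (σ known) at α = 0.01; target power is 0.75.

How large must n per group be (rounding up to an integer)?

n = 19 per group

For power 0.75 need Φ(δ − z_{0.01}) = 0.75, so δ = z_{0.01} + z_{0.25} = 2.326 + 0.674 = 3.001.
δ = d·√(n/2) ⇒ n = 2(δ/d)² = 2 × (3.001 / 0.98)² = 18.75.
Round up to the next whole unit.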